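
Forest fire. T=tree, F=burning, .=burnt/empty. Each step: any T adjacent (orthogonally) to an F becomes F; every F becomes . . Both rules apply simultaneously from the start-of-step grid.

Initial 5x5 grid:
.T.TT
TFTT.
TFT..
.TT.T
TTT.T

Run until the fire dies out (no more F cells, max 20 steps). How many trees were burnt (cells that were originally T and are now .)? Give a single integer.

Answer: 13

Derivation:
Step 1: +6 fires, +2 burnt (F count now 6)
Step 2: +3 fires, +6 burnt (F count now 3)
Step 3: +3 fires, +3 burnt (F count now 3)
Step 4: +1 fires, +3 burnt (F count now 1)
Step 5: +0 fires, +1 burnt (F count now 0)
Fire out after step 5
Initially T: 15, now '.': 23
Total burnt (originally-T cells now '.'): 13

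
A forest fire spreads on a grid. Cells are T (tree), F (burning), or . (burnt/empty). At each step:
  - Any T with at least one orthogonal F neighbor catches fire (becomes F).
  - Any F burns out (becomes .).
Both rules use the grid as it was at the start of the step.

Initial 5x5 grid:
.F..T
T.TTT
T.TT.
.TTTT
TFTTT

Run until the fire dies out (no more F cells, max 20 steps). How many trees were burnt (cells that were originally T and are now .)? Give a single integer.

Step 1: +3 fires, +2 burnt (F count now 3)
Step 2: +2 fires, +3 burnt (F count now 2)
Step 3: +3 fires, +2 burnt (F count now 3)
Step 4: +3 fires, +3 burnt (F count now 3)
Step 5: +1 fires, +3 burnt (F count now 1)
Step 6: +1 fires, +1 burnt (F count now 1)
Step 7: +1 fires, +1 burnt (F count now 1)
Step 8: +0 fires, +1 burnt (F count now 0)
Fire out after step 8
Initially T: 16, now '.': 23
Total burnt (originally-T cells now '.'): 14

Answer: 14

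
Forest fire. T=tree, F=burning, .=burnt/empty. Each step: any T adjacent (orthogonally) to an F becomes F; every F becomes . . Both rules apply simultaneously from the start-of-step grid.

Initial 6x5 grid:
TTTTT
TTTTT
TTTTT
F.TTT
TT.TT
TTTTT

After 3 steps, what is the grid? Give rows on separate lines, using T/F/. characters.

Step 1: 2 trees catch fire, 1 burn out
  TTTTT
  TTTTT
  FTTTT
  ..TTT
  FT.TT
  TTTTT
Step 2: 4 trees catch fire, 2 burn out
  TTTTT
  FTTTT
  .FTTT
  ..TTT
  .F.TT
  FTTTT
Step 3: 4 trees catch fire, 4 burn out
  FTTTT
  .FTTT
  ..FTT
  ..TTT
  ...TT
  .FTTT

FTTTT
.FTTT
..FTT
..TTT
...TT
.FTTT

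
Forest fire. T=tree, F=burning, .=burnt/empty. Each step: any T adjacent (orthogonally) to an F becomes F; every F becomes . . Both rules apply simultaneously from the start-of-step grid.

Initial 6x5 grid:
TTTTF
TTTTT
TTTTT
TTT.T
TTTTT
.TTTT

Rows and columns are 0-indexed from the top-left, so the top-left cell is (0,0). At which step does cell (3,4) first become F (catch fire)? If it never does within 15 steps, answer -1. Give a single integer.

Step 1: cell (3,4)='T' (+2 fires, +1 burnt)
Step 2: cell (3,4)='T' (+3 fires, +2 burnt)
Step 3: cell (3,4)='F' (+4 fires, +3 burnt)
  -> target ignites at step 3
Step 4: cell (3,4)='.' (+4 fires, +4 burnt)
Step 5: cell (3,4)='.' (+5 fires, +4 burnt)
Step 6: cell (3,4)='.' (+4 fires, +5 burnt)
Step 7: cell (3,4)='.' (+3 fires, +4 burnt)
Step 8: cell (3,4)='.' (+2 fires, +3 burnt)
Step 9: cell (3,4)='.' (+0 fires, +2 burnt)
  fire out at step 9

3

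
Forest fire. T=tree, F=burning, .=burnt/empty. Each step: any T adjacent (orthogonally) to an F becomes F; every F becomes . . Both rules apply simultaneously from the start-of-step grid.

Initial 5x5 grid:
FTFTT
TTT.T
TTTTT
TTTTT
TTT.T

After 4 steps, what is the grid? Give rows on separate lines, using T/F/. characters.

Step 1: 4 trees catch fire, 2 burn out
  .F.FT
  FTF.T
  TTTTT
  TTTTT
  TTT.T
Step 2: 4 trees catch fire, 4 burn out
  ....F
  .F..T
  FTFTT
  TTTTT
  TTT.T
Step 3: 5 trees catch fire, 4 burn out
  .....
  ....F
  .F.FT
  FTFTT
  TTT.T
Step 4: 5 trees catch fire, 5 burn out
  .....
  .....
  ....F
  .F.FT
  FTF.T

.....
.....
....F
.F.FT
FTF.T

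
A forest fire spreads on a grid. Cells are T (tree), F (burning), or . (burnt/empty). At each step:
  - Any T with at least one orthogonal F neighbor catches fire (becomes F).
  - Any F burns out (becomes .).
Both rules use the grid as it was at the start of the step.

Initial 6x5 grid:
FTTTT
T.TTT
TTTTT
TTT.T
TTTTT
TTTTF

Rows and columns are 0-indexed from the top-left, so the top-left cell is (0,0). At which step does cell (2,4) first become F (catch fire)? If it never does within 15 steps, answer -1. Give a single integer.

Step 1: cell (2,4)='T' (+4 fires, +2 burnt)
Step 2: cell (2,4)='T' (+5 fires, +4 burnt)
Step 3: cell (2,4)='F' (+7 fires, +5 burnt)
  -> target ignites at step 3
Step 4: cell (2,4)='.' (+10 fires, +7 burnt)
Step 5: cell (2,4)='.' (+0 fires, +10 burnt)
  fire out at step 5

3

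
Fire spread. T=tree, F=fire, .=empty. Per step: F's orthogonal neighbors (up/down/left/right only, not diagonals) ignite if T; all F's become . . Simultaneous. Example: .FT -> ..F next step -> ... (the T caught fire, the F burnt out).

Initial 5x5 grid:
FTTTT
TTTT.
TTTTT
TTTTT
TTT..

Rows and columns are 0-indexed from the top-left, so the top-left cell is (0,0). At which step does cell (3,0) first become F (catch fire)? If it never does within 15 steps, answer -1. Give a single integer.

Step 1: cell (3,0)='T' (+2 fires, +1 burnt)
Step 2: cell (3,0)='T' (+3 fires, +2 burnt)
Step 3: cell (3,0)='F' (+4 fires, +3 burnt)
  -> target ignites at step 3
Step 4: cell (3,0)='.' (+5 fires, +4 burnt)
Step 5: cell (3,0)='.' (+3 fires, +5 burnt)
Step 6: cell (3,0)='.' (+3 fires, +3 burnt)
Step 7: cell (3,0)='.' (+1 fires, +3 burnt)
Step 8: cell (3,0)='.' (+0 fires, +1 burnt)
  fire out at step 8

3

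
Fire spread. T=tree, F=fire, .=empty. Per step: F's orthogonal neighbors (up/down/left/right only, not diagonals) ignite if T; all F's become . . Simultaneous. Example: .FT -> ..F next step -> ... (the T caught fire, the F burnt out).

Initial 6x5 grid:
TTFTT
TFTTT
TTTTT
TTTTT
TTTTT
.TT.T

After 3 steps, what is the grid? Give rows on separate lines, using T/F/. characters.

Step 1: 5 trees catch fire, 2 burn out
  TF.FT
  F.FTT
  TFTTT
  TTTTT
  TTTTT
  .TT.T
Step 2: 6 trees catch fire, 5 burn out
  F...F
  ...FT
  F.FTT
  TFTTT
  TTTTT
  .TT.T
Step 3: 5 trees catch fire, 6 burn out
  .....
  ....F
  ...FT
  F.FTT
  TFTTT
  .TT.T

.....
....F
...FT
F.FTT
TFTTT
.TT.T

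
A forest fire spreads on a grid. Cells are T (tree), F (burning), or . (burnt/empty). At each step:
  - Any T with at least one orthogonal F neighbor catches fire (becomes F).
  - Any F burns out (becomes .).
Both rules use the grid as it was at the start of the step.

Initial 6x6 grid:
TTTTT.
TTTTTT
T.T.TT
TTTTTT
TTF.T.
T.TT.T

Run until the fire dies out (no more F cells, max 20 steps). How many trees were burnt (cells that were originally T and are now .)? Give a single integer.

Step 1: +3 fires, +1 burnt (F count now 3)
Step 2: +5 fires, +3 burnt (F count now 5)
Step 3: +4 fires, +5 burnt (F count now 4)
Step 4: +7 fires, +4 burnt (F count now 7)
Step 5: +5 fires, +7 burnt (F count now 5)
Step 6: +3 fires, +5 burnt (F count now 3)
Step 7: +0 fires, +3 burnt (F count now 0)
Fire out after step 7
Initially T: 28, now '.': 35
Total burnt (originally-T cells now '.'): 27

Answer: 27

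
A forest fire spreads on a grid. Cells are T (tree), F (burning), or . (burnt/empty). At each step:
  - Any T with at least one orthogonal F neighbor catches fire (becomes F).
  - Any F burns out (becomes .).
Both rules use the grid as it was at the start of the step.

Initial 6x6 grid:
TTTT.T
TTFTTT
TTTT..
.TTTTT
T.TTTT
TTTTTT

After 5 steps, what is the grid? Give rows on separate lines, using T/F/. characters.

Step 1: 4 trees catch fire, 1 burn out
  TTFT.T
  TF.FTT
  TTFT..
  .TTTTT
  T.TTTT
  TTTTTT
Step 2: 7 trees catch fire, 4 burn out
  TF.F.T
  F...FT
  TF.F..
  .TFTTT
  T.TTTT
  TTTTTT
Step 3: 6 trees catch fire, 7 burn out
  F....T
  .....F
  F.....
  .F.FTT
  T.FTTT
  TTTTTT
Step 4: 4 trees catch fire, 6 burn out
  .....F
  ......
  ......
  ....FT
  T..FTT
  TTFTTT
Step 5: 4 trees catch fire, 4 burn out
  ......
  ......
  ......
  .....F
  T...FT
  TF.FTT

......
......
......
.....F
T...FT
TF.FTT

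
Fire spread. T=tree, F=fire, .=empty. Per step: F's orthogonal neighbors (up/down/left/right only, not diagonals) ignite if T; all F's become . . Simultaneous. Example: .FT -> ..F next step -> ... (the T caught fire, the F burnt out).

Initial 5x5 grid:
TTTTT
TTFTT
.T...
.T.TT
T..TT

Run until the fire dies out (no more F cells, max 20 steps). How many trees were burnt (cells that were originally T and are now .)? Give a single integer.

Step 1: +3 fires, +1 burnt (F count now 3)
Step 2: +5 fires, +3 burnt (F count now 5)
Step 3: +3 fires, +5 burnt (F count now 3)
Step 4: +0 fires, +3 burnt (F count now 0)
Fire out after step 4
Initially T: 16, now '.': 20
Total burnt (originally-T cells now '.'): 11

Answer: 11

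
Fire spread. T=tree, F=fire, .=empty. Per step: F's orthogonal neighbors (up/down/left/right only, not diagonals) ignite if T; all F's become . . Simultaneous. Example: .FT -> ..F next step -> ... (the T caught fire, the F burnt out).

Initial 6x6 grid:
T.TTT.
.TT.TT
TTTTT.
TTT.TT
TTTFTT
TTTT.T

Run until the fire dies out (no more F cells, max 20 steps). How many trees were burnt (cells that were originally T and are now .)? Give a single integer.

Answer: 27

Derivation:
Step 1: +3 fires, +1 burnt (F count now 3)
Step 2: +5 fires, +3 burnt (F count now 5)
Step 3: +7 fires, +5 burnt (F count now 7)
Step 4: +6 fires, +7 burnt (F count now 6)
Step 5: +5 fires, +6 burnt (F count now 5)
Step 6: +1 fires, +5 burnt (F count now 1)
Step 7: +0 fires, +1 burnt (F count now 0)
Fire out after step 7
Initially T: 28, now '.': 35
Total burnt (originally-T cells now '.'): 27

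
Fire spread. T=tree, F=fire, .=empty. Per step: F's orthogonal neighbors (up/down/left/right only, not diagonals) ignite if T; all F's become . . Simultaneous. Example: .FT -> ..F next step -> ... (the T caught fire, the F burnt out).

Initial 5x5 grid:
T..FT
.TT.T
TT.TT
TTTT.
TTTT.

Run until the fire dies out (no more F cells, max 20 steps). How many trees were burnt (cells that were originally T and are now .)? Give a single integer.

Step 1: +1 fires, +1 burnt (F count now 1)
Step 2: +1 fires, +1 burnt (F count now 1)
Step 3: +1 fires, +1 burnt (F count now 1)
Step 4: +1 fires, +1 burnt (F count now 1)
Step 5: +1 fires, +1 burnt (F count now 1)
Step 6: +2 fires, +1 burnt (F count now 2)
Step 7: +2 fires, +2 burnt (F count now 2)
Step 8: +3 fires, +2 burnt (F count now 3)
Step 9: +3 fires, +3 burnt (F count now 3)
Step 10: +1 fires, +3 burnt (F count now 1)
Step 11: +0 fires, +1 burnt (F count now 0)
Fire out after step 11
Initially T: 17, now '.': 24
Total burnt (originally-T cells now '.'): 16

Answer: 16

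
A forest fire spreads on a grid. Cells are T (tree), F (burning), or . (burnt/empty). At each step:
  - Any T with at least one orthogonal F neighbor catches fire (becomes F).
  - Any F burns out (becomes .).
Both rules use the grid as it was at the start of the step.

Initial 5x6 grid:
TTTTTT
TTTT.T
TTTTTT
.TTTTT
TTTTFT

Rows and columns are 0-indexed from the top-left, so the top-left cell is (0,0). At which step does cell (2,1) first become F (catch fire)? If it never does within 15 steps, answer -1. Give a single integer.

Step 1: cell (2,1)='T' (+3 fires, +1 burnt)
Step 2: cell (2,1)='T' (+4 fires, +3 burnt)
Step 3: cell (2,1)='T' (+4 fires, +4 burnt)
Step 4: cell (2,1)='T' (+5 fires, +4 burnt)
Step 5: cell (2,1)='F' (+4 fires, +5 burnt)
  -> target ignites at step 5
Step 6: cell (2,1)='.' (+4 fires, +4 burnt)
Step 7: cell (2,1)='.' (+2 fires, +4 burnt)
Step 8: cell (2,1)='.' (+1 fires, +2 burnt)
Step 9: cell (2,1)='.' (+0 fires, +1 burnt)
  fire out at step 9

5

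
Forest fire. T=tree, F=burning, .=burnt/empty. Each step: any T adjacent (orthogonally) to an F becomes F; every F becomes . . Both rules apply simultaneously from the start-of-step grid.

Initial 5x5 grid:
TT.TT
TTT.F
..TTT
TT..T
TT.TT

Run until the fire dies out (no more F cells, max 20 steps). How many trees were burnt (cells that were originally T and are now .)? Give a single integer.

Answer: 13

Derivation:
Step 1: +2 fires, +1 burnt (F count now 2)
Step 2: +3 fires, +2 burnt (F count now 3)
Step 3: +2 fires, +3 burnt (F count now 2)
Step 4: +2 fires, +2 burnt (F count now 2)
Step 5: +1 fires, +2 burnt (F count now 1)
Step 6: +2 fires, +1 burnt (F count now 2)
Step 7: +1 fires, +2 burnt (F count now 1)
Step 8: +0 fires, +1 burnt (F count now 0)
Fire out after step 8
Initially T: 17, now '.': 21
Total burnt (originally-T cells now '.'): 13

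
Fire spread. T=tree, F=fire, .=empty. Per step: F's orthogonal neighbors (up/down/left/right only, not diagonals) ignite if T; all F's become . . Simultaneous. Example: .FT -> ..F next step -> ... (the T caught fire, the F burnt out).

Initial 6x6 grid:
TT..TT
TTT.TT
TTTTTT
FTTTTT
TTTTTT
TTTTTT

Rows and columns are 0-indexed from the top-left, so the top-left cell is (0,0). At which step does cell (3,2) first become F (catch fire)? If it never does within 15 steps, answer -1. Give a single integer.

Step 1: cell (3,2)='T' (+3 fires, +1 burnt)
Step 2: cell (3,2)='F' (+5 fires, +3 burnt)
  -> target ignites at step 2
Step 3: cell (3,2)='.' (+6 fires, +5 burnt)
Step 4: cell (3,2)='.' (+6 fires, +6 burnt)
Step 5: cell (3,2)='.' (+4 fires, +6 burnt)
Step 6: cell (3,2)='.' (+4 fires, +4 burnt)
Step 7: cell (3,2)='.' (+3 fires, +4 burnt)
Step 8: cell (3,2)='.' (+1 fires, +3 burnt)
Step 9: cell (3,2)='.' (+0 fires, +1 burnt)
  fire out at step 9

2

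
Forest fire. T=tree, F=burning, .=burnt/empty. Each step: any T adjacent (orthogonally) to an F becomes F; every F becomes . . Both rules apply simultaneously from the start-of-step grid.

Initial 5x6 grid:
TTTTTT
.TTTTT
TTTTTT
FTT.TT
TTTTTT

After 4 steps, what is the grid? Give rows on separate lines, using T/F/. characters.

Step 1: 3 trees catch fire, 1 burn out
  TTTTTT
  .TTTTT
  FTTTTT
  .FT.TT
  FTTTTT
Step 2: 3 trees catch fire, 3 burn out
  TTTTTT
  .TTTTT
  .FTTTT
  ..F.TT
  .FTTTT
Step 3: 3 trees catch fire, 3 burn out
  TTTTTT
  .FTTTT
  ..FTTT
  ....TT
  ..FTTT
Step 4: 4 trees catch fire, 3 burn out
  TFTTTT
  ..FTTT
  ...FTT
  ....TT
  ...FTT

TFTTTT
..FTTT
...FTT
....TT
...FTT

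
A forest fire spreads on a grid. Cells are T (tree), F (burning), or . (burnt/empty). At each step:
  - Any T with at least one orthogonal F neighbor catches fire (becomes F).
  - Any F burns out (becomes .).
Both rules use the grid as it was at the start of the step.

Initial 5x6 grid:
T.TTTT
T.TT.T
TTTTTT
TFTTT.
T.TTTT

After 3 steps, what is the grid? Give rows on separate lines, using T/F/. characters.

Step 1: 3 trees catch fire, 1 burn out
  T.TTTT
  T.TT.T
  TFTTTT
  F.FTT.
  T.TTTT
Step 2: 5 trees catch fire, 3 burn out
  T.TTTT
  T.TT.T
  F.FTTT
  ...FT.
  F.FTTT
Step 3: 5 trees catch fire, 5 burn out
  T.TTTT
  F.FT.T
  ...FTT
  ....F.
  ...FTT

T.TTTT
F.FT.T
...FTT
....F.
...FTT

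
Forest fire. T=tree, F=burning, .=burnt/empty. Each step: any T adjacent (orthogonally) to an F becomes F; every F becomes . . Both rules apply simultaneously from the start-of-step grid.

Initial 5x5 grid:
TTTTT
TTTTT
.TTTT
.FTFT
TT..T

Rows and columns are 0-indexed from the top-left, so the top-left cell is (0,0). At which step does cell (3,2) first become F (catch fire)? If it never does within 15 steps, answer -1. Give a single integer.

Step 1: cell (3,2)='F' (+5 fires, +2 burnt)
  -> target ignites at step 1
Step 2: cell (3,2)='.' (+6 fires, +5 burnt)
Step 3: cell (3,2)='.' (+5 fires, +6 burnt)
Step 4: cell (3,2)='.' (+3 fires, +5 burnt)
Step 5: cell (3,2)='.' (+0 fires, +3 burnt)
  fire out at step 5

1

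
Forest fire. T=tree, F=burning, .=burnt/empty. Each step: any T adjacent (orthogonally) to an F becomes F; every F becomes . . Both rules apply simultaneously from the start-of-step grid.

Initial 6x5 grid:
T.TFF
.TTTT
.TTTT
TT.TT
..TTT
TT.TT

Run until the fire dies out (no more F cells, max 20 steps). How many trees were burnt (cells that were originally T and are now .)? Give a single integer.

Answer: 18

Derivation:
Step 1: +3 fires, +2 burnt (F count now 3)
Step 2: +3 fires, +3 burnt (F count now 3)
Step 3: +4 fires, +3 burnt (F count now 4)
Step 4: +3 fires, +4 burnt (F count now 3)
Step 5: +4 fires, +3 burnt (F count now 4)
Step 6: +1 fires, +4 burnt (F count now 1)
Step 7: +0 fires, +1 burnt (F count now 0)
Fire out after step 7
Initially T: 21, now '.': 27
Total burnt (originally-T cells now '.'): 18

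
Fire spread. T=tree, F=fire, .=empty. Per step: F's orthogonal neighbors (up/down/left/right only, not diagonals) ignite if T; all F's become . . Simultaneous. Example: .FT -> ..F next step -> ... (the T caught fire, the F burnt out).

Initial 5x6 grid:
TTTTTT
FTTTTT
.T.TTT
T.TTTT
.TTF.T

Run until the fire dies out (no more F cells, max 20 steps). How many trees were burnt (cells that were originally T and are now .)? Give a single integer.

Answer: 22

Derivation:
Step 1: +4 fires, +2 burnt (F count now 4)
Step 2: +7 fires, +4 burnt (F count now 7)
Step 3: +4 fires, +7 burnt (F count now 4)
Step 4: +4 fires, +4 burnt (F count now 4)
Step 5: +2 fires, +4 burnt (F count now 2)
Step 6: +1 fires, +2 burnt (F count now 1)
Step 7: +0 fires, +1 burnt (F count now 0)
Fire out after step 7
Initially T: 23, now '.': 29
Total burnt (originally-T cells now '.'): 22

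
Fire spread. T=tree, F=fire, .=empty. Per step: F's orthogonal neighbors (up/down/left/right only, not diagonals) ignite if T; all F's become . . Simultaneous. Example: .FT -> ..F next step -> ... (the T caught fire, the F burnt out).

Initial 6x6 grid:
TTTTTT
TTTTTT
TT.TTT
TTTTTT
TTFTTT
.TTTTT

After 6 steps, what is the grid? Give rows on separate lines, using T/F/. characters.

Step 1: 4 trees catch fire, 1 burn out
  TTTTTT
  TTTTTT
  TT.TTT
  TTFTTT
  TF.FTT
  .TFTTT
Step 2: 6 trees catch fire, 4 burn out
  TTTTTT
  TTTTTT
  TT.TTT
  TF.FTT
  F...FT
  .F.FTT
Step 3: 6 trees catch fire, 6 burn out
  TTTTTT
  TTTTTT
  TF.FTT
  F...FT
  .....F
  ....FT
Step 4: 6 trees catch fire, 6 burn out
  TTTTTT
  TFTFTT
  F...FT
  .....F
  ......
  .....F
Step 5: 6 trees catch fire, 6 burn out
  TFTFTT
  F.F.FT
  .....F
  ......
  ......
  ......
Step 6: 4 trees catch fire, 6 burn out
  F.F.FT
  .....F
  ......
  ......
  ......
  ......

F.F.FT
.....F
......
......
......
......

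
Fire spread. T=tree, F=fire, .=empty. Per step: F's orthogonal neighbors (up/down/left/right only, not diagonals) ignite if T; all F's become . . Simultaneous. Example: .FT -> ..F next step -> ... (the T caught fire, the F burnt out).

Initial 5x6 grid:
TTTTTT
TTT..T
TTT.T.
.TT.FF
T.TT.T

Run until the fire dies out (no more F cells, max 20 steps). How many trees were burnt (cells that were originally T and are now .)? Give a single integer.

Answer: 2

Derivation:
Step 1: +2 fires, +2 burnt (F count now 2)
Step 2: +0 fires, +2 burnt (F count now 0)
Fire out after step 2
Initially T: 20, now '.': 12
Total burnt (originally-T cells now '.'): 2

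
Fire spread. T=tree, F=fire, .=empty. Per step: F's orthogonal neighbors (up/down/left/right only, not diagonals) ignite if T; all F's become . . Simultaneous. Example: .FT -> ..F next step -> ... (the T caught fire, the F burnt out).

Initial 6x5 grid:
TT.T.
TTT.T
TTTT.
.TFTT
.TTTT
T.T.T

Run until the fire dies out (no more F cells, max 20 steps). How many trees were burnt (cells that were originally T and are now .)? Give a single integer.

Step 1: +4 fires, +1 burnt (F count now 4)
Step 2: +7 fires, +4 burnt (F count now 7)
Step 3: +3 fires, +7 burnt (F count now 3)
Step 4: +3 fires, +3 burnt (F count now 3)
Step 5: +1 fires, +3 burnt (F count now 1)
Step 6: +0 fires, +1 burnt (F count now 0)
Fire out after step 6
Initially T: 21, now '.': 27
Total burnt (originally-T cells now '.'): 18

Answer: 18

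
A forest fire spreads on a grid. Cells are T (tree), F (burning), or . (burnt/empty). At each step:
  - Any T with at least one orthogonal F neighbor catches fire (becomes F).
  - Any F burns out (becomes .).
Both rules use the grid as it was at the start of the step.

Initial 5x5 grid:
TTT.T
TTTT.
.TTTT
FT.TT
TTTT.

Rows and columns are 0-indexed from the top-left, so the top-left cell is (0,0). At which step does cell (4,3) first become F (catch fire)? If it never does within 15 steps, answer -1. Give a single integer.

Step 1: cell (4,3)='T' (+2 fires, +1 burnt)
Step 2: cell (4,3)='T' (+2 fires, +2 burnt)
Step 3: cell (4,3)='T' (+3 fires, +2 burnt)
Step 4: cell (4,3)='F' (+5 fires, +3 burnt)
  -> target ignites at step 4
Step 5: cell (4,3)='.' (+5 fires, +5 burnt)
Step 6: cell (4,3)='.' (+1 fires, +5 burnt)
Step 7: cell (4,3)='.' (+0 fires, +1 burnt)
  fire out at step 7

4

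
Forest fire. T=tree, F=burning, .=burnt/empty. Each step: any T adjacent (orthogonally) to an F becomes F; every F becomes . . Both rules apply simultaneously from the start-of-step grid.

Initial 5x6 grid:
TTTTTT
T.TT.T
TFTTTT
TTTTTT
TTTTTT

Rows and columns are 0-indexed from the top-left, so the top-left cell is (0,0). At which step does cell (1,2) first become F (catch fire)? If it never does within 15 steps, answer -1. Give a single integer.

Step 1: cell (1,2)='T' (+3 fires, +1 burnt)
Step 2: cell (1,2)='F' (+6 fires, +3 burnt)
  -> target ignites at step 2
Step 3: cell (1,2)='.' (+7 fires, +6 burnt)
Step 4: cell (1,2)='.' (+5 fires, +7 burnt)
Step 5: cell (1,2)='.' (+4 fires, +5 burnt)
Step 6: cell (1,2)='.' (+2 fires, +4 burnt)
Step 7: cell (1,2)='.' (+0 fires, +2 burnt)
  fire out at step 7

2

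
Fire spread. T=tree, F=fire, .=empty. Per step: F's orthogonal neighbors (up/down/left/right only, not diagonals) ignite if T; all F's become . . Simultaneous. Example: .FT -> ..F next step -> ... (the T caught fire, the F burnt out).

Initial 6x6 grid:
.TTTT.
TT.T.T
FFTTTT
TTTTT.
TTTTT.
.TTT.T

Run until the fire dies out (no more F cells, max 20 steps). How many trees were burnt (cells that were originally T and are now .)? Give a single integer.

Answer: 25

Derivation:
Step 1: +5 fires, +2 burnt (F count now 5)
Step 2: +5 fires, +5 burnt (F count now 5)
Step 3: +6 fires, +5 burnt (F count now 6)
Step 4: +5 fires, +6 burnt (F count now 5)
Step 5: +4 fires, +5 burnt (F count now 4)
Step 6: +0 fires, +4 burnt (F count now 0)
Fire out after step 6
Initially T: 26, now '.': 35
Total burnt (originally-T cells now '.'): 25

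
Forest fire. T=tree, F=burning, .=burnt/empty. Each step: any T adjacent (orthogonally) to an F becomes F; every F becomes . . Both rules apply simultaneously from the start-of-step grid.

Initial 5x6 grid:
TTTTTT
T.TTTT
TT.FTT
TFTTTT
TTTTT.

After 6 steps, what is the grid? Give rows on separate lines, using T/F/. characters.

Step 1: 7 trees catch fire, 2 burn out
  TTTTTT
  T.TFTT
  TF..FT
  F.FFTT
  TFTTT.
Step 2: 9 trees catch fire, 7 burn out
  TTTFTT
  T.F.FT
  F....F
  ....FT
  F.FFT.
Step 3: 6 trees catch fire, 9 burn out
  TTF.FT
  F....F
  ......
  .....F
  ....F.
Step 4: 3 trees catch fire, 6 burn out
  FF...F
  ......
  ......
  ......
  ......
Step 5: 0 trees catch fire, 3 burn out
  ......
  ......
  ......
  ......
  ......
Step 6: 0 trees catch fire, 0 burn out
  ......
  ......
  ......
  ......
  ......

......
......
......
......
......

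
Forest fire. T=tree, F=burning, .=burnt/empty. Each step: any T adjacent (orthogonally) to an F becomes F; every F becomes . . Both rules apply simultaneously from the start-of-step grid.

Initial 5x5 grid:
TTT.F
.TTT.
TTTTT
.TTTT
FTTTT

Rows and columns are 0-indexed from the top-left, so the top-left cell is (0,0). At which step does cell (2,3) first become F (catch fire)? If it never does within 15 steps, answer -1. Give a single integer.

Step 1: cell (2,3)='T' (+1 fires, +2 burnt)
Step 2: cell (2,3)='T' (+2 fires, +1 burnt)
Step 3: cell (2,3)='T' (+3 fires, +2 burnt)
Step 4: cell (2,3)='T' (+5 fires, +3 burnt)
Step 5: cell (2,3)='F' (+4 fires, +5 burnt)
  -> target ignites at step 5
Step 6: cell (2,3)='.' (+4 fires, +4 burnt)
Step 7: cell (2,3)='.' (+0 fires, +4 burnt)
  fire out at step 7

5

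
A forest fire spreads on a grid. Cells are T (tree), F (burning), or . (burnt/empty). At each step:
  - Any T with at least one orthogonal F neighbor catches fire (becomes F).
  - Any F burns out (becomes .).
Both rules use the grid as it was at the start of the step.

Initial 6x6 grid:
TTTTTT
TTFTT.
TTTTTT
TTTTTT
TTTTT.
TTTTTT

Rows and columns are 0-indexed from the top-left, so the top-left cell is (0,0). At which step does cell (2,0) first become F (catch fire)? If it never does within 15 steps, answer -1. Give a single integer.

Step 1: cell (2,0)='T' (+4 fires, +1 burnt)
Step 2: cell (2,0)='T' (+7 fires, +4 burnt)
Step 3: cell (2,0)='F' (+7 fires, +7 burnt)
  -> target ignites at step 3
Step 4: cell (2,0)='.' (+7 fires, +7 burnt)
Step 5: cell (2,0)='.' (+5 fires, +7 burnt)
Step 6: cell (2,0)='.' (+2 fires, +5 burnt)
Step 7: cell (2,0)='.' (+1 fires, +2 burnt)
Step 8: cell (2,0)='.' (+0 fires, +1 burnt)
  fire out at step 8

3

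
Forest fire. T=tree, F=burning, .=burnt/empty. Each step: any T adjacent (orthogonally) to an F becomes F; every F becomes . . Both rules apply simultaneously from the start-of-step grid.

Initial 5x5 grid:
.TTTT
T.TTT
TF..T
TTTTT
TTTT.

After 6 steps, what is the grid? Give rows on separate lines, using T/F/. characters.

Step 1: 2 trees catch fire, 1 burn out
  .TTTT
  T.TTT
  F...T
  TFTTT
  TTTT.
Step 2: 4 trees catch fire, 2 burn out
  .TTTT
  F.TTT
  ....T
  F.FTT
  TFTT.
Step 3: 3 trees catch fire, 4 burn out
  .TTTT
  ..TTT
  ....T
  ...FT
  F.FT.
Step 4: 2 trees catch fire, 3 burn out
  .TTTT
  ..TTT
  ....T
  ....F
  ...F.
Step 5: 1 trees catch fire, 2 burn out
  .TTTT
  ..TTT
  ....F
  .....
  .....
Step 6: 1 trees catch fire, 1 burn out
  .TTTT
  ..TTF
  .....
  .....
  .....

.TTTT
..TTF
.....
.....
.....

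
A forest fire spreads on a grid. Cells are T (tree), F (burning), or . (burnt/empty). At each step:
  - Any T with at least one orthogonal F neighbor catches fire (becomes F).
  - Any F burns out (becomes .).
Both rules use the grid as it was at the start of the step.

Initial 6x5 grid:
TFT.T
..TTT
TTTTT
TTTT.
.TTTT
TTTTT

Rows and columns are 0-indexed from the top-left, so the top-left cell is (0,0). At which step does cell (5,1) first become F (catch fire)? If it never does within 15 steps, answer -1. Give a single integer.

Step 1: cell (5,1)='T' (+2 fires, +1 burnt)
Step 2: cell (5,1)='T' (+1 fires, +2 burnt)
Step 3: cell (5,1)='T' (+2 fires, +1 burnt)
Step 4: cell (5,1)='T' (+4 fires, +2 burnt)
Step 5: cell (5,1)='T' (+6 fires, +4 burnt)
Step 6: cell (5,1)='T' (+4 fires, +6 burnt)
Step 7: cell (5,1)='F' (+3 fires, +4 burnt)
  -> target ignites at step 7
Step 8: cell (5,1)='.' (+2 fires, +3 burnt)
Step 9: cell (5,1)='.' (+0 fires, +2 burnt)
  fire out at step 9

7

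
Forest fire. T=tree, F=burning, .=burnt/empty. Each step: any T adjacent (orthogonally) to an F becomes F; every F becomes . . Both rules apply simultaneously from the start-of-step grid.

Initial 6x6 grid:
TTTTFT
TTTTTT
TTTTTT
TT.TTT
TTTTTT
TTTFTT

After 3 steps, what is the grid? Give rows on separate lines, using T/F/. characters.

Step 1: 6 trees catch fire, 2 burn out
  TTTF.F
  TTTTFT
  TTTTTT
  TT.TTT
  TTTFTT
  TTF.FT
Step 2: 9 trees catch fire, 6 burn out
  TTF...
  TTTF.F
  TTTTFT
  TT.FTT
  TTF.FT
  TF...F
Step 3: 8 trees catch fire, 9 burn out
  TF....
  TTF...
  TTTF.F
  TT..FT
  TF...F
  F.....

TF....
TTF...
TTTF.F
TT..FT
TF...F
F.....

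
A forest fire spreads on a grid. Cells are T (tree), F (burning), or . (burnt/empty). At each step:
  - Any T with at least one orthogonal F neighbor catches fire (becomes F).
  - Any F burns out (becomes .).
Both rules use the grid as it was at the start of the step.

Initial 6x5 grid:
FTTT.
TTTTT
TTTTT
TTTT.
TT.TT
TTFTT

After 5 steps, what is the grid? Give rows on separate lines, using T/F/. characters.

Step 1: 4 trees catch fire, 2 burn out
  .FTT.
  FTTTT
  TTTTT
  TTTT.
  TT.TT
  TF.FT
Step 2: 7 trees catch fire, 4 burn out
  ..FT.
  .FTTT
  FTTTT
  TTTT.
  TF.FT
  F...F
Step 3: 8 trees catch fire, 7 burn out
  ...F.
  ..FTT
  .FTTT
  FFTF.
  F...F
  .....
Step 4: 4 trees catch fire, 8 burn out
  .....
  ...FT
  ..FFT
  ..F..
  .....
  .....
Step 5: 2 trees catch fire, 4 burn out
  .....
  ....F
  ....F
  .....
  .....
  .....

.....
....F
....F
.....
.....
.....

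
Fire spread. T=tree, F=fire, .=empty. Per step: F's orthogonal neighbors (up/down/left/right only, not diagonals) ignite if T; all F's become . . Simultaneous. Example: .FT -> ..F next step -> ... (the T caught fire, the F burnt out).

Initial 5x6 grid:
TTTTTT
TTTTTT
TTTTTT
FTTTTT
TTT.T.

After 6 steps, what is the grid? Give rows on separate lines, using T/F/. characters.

Step 1: 3 trees catch fire, 1 burn out
  TTTTTT
  TTTTTT
  FTTTTT
  .FTTTT
  FTT.T.
Step 2: 4 trees catch fire, 3 burn out
  TTTTTT
  FTTTTT
  .FTTTT
  ..FTTT
  .FT.T.
Step 3: 5 trees catch fire, 4 burn out
  FTTTTT
  .FTTTT
  ..FTTT
  ...FTT
  ..F.T.
Step 4: 4 trees catch fire, 5 burn out
  .FTTTT
  ..FTTT
  ...FTT
  ....FT
  ....T.
Step 5: 5 trees catch fire, 4 burn out
  ..FTTT
  ...FTT
  ....FT
  .....F
  ....F.
Step 6: 3 trees catch fire, 5 burn out
  ...FTT
  ....FT
  .....F
  ......
  ......

...FTT
....FT
.....F
......
......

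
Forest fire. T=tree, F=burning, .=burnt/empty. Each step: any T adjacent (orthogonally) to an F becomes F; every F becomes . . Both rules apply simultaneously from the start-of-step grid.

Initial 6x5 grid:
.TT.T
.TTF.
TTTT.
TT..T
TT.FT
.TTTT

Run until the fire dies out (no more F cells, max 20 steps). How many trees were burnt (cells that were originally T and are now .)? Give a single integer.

Answer: 18

Derivation:
Step 1: +4 fires, +2 burnt (F count now 4)
Step 2: +6 fires, +4 burnt (F count now 6)
Step 3: +3 fires, +6 burnt (F count now 3)
Step 4: +3 fires, +3 burnt (F count now 3)
Step 5: +2 fires, +3 burnt (F count now 2)
Step 6: +0 fires, +2 burnt (F count now 0)
Fire out after step 6
Initially T: 19, now '.': 29
Total burnt (originally-T cells now '.'): 18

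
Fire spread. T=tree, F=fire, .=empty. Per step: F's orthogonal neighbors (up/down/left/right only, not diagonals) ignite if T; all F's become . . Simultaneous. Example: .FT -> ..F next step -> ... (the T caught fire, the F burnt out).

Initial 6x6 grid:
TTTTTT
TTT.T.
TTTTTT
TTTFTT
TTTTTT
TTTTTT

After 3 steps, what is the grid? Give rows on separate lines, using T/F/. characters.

Step 1: 4 trees catch fire, 1 burn out
  TTTTTT
  TTT.T.
  TTTFTT
  TTF.FT
  TTTFTT
  TTTTTT
Step 2: 7 trees catch fire, 4 burn out
  TTTTTT
  TTT.T.
  TTF.FT
  TF...F
  TTF.FT
  TTTFTT
Step 3: 9 trees catch fire, 7 burn out
  TTTTTT
  TTF.F.
  TF...F
  F.....
  TF...F
  TTF.FT

TTTTTT
TTF.F.
TF...F
F.....
TF...F
TTF.FT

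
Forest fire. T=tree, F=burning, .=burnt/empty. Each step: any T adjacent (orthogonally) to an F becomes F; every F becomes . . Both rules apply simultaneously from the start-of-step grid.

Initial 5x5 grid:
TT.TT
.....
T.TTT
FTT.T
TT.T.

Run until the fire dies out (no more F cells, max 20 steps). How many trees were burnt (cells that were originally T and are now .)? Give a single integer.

Step 1: +3 fires, +1 burnt (F count now 3)
Step 2: +2 fires, +3 burnt (F count now 2)
Step 3: +1 fires, +2 burnt (F count now 1)
Step 4: +1 fires, +1 burnt (F count now 1)
Step 5: +1 fires, +1 burnt (F count now 1)
Step 6: +1 fires, +1 burnt (F count now 1)
Step 7: +0 fires, +1 burnt (F count now 0)
Fire out after step 7
Initially T: 14, now '.': 20
Total burnt (originally-T cells now '.'): 9

Answer: 9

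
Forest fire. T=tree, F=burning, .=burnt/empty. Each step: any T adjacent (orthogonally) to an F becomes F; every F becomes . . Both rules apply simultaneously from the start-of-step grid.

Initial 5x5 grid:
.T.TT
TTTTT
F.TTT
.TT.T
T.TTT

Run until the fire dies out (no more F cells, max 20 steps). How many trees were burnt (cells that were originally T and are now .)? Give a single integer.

Step 1: +1 fires, +1 burnt (F count now 1)
Step 2: +1 fires, +1 burnt (F count now 1)
Step 3: +2 fires, +1 burnt (F count now 2)
Step 4: +2 fires, +2 burnt (F count now 2)
Step 5: +4 fires, +2 burnt (F count now 4)
Step 6: +4 fires, +4 burnt (F count now 4)
Step 7: +2 fires, +4 burnt (F count now 2)
Step 8: +1 fires, +2 burnt (F count now 1)
Step 9: +0 fires, +1 burnt (F count now 0)
Fire out after step 9
Initially T: 18, now '.': 24
Total burnt (originally-T cells now '.'): 17

Answer: 17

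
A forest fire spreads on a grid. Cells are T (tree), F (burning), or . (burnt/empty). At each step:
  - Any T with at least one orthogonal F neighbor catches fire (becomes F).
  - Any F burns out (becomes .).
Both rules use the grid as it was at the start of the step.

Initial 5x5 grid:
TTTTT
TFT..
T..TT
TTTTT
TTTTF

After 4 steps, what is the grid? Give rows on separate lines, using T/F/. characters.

Step 1: 5 trees catch fire, 2 burn out
  TFTTT
  F.F..
  T..TT
  TTTTF
  TTTF.
Step 2: 6 trees catch fire, 5 burn out
  F.FTT
  .....
  F..TF
  TTTF.
  TTF..
Step 3: 5 trees catch fire, 6 burn out
  ...FT
  .....
  ...F.
  FTF..
  TF...
Step 4: 3 trees catch fire, 5 burn out
  ....F
  .....
  .....
  .F...
  F....

....F
.....
.....
.F...
F....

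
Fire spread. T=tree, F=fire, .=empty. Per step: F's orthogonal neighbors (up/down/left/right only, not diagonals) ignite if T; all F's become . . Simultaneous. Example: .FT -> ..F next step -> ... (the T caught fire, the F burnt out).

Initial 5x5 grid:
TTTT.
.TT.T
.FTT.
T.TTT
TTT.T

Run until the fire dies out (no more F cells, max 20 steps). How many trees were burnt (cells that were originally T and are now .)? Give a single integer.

Answer: 16

Derivation:
Step 1: +2 fires, +1 burnt (F count now 2)
Step 2: +4 fires, +2 burnt (F count now 4)
Step 3: +4 fires, +4 burnt (F count now 4)
Step 4: +3 fires, +4 burnt (F count now 3)
Step 5: +2 fires, +3 burnt (F count now 2)
Step 6: +1 fires, +2 burnt (F count now 1)
Step 7: +0 fires, +1 burnt (F count now 0)
Fire out after step 7
Initially T: 17, now '.': 24
Total burnt (originally-T cells now '.'): 16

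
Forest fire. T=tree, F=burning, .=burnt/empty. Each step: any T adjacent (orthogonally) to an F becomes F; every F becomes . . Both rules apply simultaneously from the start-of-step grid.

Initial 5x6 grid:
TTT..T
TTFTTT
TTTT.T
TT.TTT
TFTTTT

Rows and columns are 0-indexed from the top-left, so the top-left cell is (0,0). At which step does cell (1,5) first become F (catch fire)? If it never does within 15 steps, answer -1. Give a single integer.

Step 1: cell (1,5)='T' (+7 fires, +2 burnt)
Step 2: cell (1,5)='T' (+7 fires, +7 burnt)
Step 3: cell (1,5)='F' (+5 fires, +7 burnt)
  -> target ignites at step 3
Step 4: cell (1,5)='.' (+4 fires, +5 burnt)
Step 5: cell (1,5)='.' (+1 fires, +4 burnt)
Step 6: cell (1,5)='.' (+0 fires, +1 burnt)
  fire out at step 6

3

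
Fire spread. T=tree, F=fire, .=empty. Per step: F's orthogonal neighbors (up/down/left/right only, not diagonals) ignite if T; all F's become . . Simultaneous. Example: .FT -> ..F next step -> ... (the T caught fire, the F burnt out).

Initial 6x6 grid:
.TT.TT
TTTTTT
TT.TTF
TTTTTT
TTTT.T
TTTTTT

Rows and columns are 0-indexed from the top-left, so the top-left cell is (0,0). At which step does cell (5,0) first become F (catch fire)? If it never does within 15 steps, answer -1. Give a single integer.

Step 1: cell (5,0)='T' (+3 fires, +1 burnt)
Step 2: cell (5,0)='T' (+5 fires, +3 burnt)
Step 3: cell (5,0)='T' (+4 fires, +5 burnt)
Step 4: cell (5,0)='T' (+4 fires, +4 burnt)
Step 5: cell (5,0)='T' (+5 fires, +4 burnt)
Step 6: cell (5,0)='T' (+6 fires, +5 burnt)
Step 7: cell (5,0)='T' (+3 fires, +6 burnt)
Step 8: cell (5,0)='F' (+1 fires, +3 burnt)
  -> target ignites at step 8
Step 9: cell (5,0)='.' (+0 fires, +1 burnt)
  fire out at step 9

8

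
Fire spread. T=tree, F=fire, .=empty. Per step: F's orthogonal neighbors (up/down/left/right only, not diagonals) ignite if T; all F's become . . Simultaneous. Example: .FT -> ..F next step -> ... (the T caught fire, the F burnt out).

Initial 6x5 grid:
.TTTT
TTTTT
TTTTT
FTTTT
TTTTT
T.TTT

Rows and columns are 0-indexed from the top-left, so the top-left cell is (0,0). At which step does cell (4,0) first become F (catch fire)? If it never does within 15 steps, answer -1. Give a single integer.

Step 1: cell (4,0)='F' (+3 fires, +1 burnt)
  -> target ignites at step 1
Step 2: cell (4,0)='.' (+5 fires, +3 burnt)
Step 3: cell (4,0)='.' (+4 fires, +5 burnt)
Step 4: cell (4,0)='.' (+6 fires, +4 burnt)
Step 5: cell (4,0)='.' (+5 fires, +6 burnt)
Step 6: cell (4,0)='.' (+3 fires, +5 burnt)
Step 7: cell (4,0)='.' (+1 fires, +3 burnt)
Step 8: cell (4,0)='.' (+0 fires, +1 burnt)
  fire out at step 8

1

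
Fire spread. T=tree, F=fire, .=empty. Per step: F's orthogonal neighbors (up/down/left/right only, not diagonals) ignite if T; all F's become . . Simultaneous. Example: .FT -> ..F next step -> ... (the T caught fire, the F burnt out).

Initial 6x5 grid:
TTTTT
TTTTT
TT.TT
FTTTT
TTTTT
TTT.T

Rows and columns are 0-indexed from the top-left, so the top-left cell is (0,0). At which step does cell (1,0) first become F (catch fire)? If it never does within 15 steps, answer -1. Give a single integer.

Step 1: cell (1,0)='T' (+3 fires, +1 burnt)
Step 2: cell (1,0)='F' (+5 fires, +3 burnt)
  -> target ignites at step 2
Step 3: cell (1,0)='.' (+5 fires, +5 burnt)
Step 4: cell (1,0)='.' (+6 fires, +5 burnt)
Step 5: cell (1,0)='.' (+4 fires, +6 burnt)
Step 6: cell (1,0)='.' (+3 fires, +4 burnt)
Step 7: cell (1,0)='.' (+1 fires, +3 burnt)
Step 8: cell (1,0)='.' (+0 fires, +1 burnt)
  fire out at step 8

2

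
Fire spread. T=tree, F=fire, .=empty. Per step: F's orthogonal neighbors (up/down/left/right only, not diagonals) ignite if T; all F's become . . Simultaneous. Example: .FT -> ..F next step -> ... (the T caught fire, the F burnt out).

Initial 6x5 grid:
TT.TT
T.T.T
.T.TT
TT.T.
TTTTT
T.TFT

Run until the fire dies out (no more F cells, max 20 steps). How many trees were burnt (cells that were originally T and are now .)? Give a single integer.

Answer: 17

Derivation:
Step 1: +3 fires, +1 burnt (F count now 3)
Step 2: +3 fires, +3 burnt (F count now 3)
Step 3: +2 fires, +3 burnt (F count now 2)
Step 4: +3 fires, +2 burnt (F count now 3)
Step 5: +4 fires, +3 burnt (F count now 4)
Step 6: +1 fires, +4 burnt (F count now 1)
Step 7: +1 fires, +1 burnt (F count now 1)
Step 8: +0 fires, +1 burnt (F count now 0)
Fire out after step 8
Initially T: 21, now '.': 26
Total burnt (originally-T cells now '.'): 17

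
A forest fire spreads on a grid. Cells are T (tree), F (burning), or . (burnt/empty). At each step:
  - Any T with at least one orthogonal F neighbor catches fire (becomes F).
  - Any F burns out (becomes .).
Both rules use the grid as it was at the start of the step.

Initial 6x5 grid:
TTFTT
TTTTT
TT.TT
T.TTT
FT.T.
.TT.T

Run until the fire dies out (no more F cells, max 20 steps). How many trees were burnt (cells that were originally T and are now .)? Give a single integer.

Step 1: +5 fires, +2 burnt (F count now 5)
Step 2: +6 fires, +5 burnt (F count now 6)
Step 3: +5 fires, +6 burnt (F count now 5)
Step 4: +2 fires, +5 burnt (F count now 2)
Step 5: +3 fires, +2 burnt (F count now 3)
Step 6: +0 fires, +3 burnt (F count now 0)
Fire out after step 6
Initially T: 22, now '.': 29
Total burnt (originally-T cells now '.'): 21

Answer: 21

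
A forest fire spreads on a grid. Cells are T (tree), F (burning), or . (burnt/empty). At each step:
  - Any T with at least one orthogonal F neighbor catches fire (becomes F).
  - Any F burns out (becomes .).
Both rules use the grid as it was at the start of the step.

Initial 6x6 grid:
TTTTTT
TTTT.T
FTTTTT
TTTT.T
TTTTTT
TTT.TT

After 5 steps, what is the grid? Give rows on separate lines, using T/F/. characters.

Step 1: 3 trees catch fire, 1 burn out
  TTTTTT
  FTTT.T
  .FTTTT
  FTTT.T
  TTTTTT
  TTT.TT
Step 2: 5 trees catch fire, 3 burn out
  FTTTTT
  .FTT.T
  ..FTTT
  .FTT.T
  FTTTTT
  TTT.TT
Step 3: 6 trees catch fire, 5 burn out
  .FTTTT
  ..FT.T
  ...FTT
  ..FT.T
  .FTTTT
  FTT.TT
Step 4: 6 trees catch fire, 6 burn out
  ..FTTT
  ...F.T
  ....FT
  ...F.T
  ..FTTT
  .FT.TT
Step 5: 4 trees catch fire, 6 burn out
  ...FTT
  .....T
  .....F
  .....T
  ...FTT
  ..F.TT

...FTT
.....T
.....F
.....T
...FTT
..F.TT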